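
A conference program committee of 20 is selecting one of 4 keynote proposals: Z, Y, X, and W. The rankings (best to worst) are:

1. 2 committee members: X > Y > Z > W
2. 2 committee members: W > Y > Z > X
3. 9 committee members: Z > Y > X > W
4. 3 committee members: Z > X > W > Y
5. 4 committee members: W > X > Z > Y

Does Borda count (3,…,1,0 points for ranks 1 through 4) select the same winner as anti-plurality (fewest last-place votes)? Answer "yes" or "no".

yes

Borda — scores: Z 44, Y 26, X 29, W 21. Winner: Z.
Anti-plurality — last-place votes: Z 0, Y 7, X 2, W 11. Winner: Z.
The two methods agree.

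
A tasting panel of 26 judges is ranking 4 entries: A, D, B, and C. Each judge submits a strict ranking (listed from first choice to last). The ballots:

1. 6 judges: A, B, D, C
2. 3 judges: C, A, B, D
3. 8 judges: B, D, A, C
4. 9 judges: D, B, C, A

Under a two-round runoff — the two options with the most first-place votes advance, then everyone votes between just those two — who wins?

Round 1 first-place votes: A 6, D 9, B 8, C 3.
D and B advance.
Runoff: D is preferred to B by 9 voters; B by 17.
B wins the runoff.

B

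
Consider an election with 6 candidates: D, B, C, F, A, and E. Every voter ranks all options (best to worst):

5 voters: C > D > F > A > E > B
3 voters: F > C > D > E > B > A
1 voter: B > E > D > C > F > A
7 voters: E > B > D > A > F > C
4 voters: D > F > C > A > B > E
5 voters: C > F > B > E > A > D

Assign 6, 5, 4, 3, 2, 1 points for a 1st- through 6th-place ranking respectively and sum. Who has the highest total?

D: 5·5 + 3·4 + 1·4 + 7·4 + 4·6 + 5·1 = 98
B: 5·1 + 3·2 + 1·6 + 7·5 + 4·2 + 5·4 = 80
C: 5·6 + 3·5 + 1·3 + 7·1 + 4·4 + 5·6 = 101
F: 5·4 + 3·6 + 1·2 + 7·2 + 4·5 + 5·5 = 99
A: 5·3 + 3·1 + 1·1 + 7·3 + 4·3 + 5·2 = 62
E: 5·2 + 3·3 + 1·5 + 7·6 + 4·1 + 5·3 = 85
C has the highest Borda score (101).

C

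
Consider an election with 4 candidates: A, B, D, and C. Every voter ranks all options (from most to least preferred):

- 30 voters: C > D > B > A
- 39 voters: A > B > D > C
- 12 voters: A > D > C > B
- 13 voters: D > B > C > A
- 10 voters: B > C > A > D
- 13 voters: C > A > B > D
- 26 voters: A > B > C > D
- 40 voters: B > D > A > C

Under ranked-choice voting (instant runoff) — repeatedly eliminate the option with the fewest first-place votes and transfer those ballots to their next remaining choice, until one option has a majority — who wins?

B

Round 1: A 77, B 50, D 13, C 43. Eliminate D.
Round 2: A 77, B 63, C 43. Eliminate C.
Round 3: A 90, B 93. B has a majority.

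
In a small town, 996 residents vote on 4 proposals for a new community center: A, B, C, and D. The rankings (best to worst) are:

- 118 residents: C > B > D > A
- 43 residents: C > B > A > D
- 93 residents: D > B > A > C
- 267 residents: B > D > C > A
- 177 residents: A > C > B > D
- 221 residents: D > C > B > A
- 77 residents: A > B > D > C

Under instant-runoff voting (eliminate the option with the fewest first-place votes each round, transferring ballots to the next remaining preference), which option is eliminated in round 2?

A

Round 1: A 254, B 267, C 161, D 314. Eliminate C.
Round 2: A 254, B 428, D 314. Eliminate A.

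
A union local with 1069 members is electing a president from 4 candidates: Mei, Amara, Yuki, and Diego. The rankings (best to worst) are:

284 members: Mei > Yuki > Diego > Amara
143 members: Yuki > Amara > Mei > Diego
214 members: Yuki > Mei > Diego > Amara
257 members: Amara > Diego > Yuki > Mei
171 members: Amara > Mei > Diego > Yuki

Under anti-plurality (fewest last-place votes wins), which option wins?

Last-place votes: Mei 257, Amara 498, Yuki 171, Diego 143.
Diego is ranked last by the fewest voters, so Diego wins.

Diego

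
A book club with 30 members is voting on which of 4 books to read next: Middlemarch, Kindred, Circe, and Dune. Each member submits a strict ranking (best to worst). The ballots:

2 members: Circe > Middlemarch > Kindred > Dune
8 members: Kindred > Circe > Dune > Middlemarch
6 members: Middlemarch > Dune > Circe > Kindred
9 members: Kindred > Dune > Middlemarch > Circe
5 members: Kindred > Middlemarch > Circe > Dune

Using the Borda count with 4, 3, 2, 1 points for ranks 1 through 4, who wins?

Kindred

Middlemarch: 2·3 + 8·1 + 6·4 + 9·2 + 5·3 = 71
Kindred: 2·2 + 8·4 + 6·1 + 9·4 + 5·4 = 98
Circe: 2·4 + 8·3 + 6·2 + 9·1 + 5·2 = 63
Dune: 2·1 + 8·2 + 6·3 + 9·3 + 5·1 = 68
Kindred has the highest Borda score (98).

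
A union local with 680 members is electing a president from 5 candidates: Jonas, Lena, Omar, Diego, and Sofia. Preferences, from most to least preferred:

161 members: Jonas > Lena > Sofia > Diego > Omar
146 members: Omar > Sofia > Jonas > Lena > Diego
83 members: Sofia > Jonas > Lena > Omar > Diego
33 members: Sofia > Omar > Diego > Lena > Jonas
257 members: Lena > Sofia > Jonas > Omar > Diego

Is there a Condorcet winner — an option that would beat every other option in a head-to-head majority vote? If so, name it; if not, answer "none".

Checking pairwise contests:
Sofia beats Jonas 519–161.
Jonas beats Lena 390–290.
Jonas beats Omar 501–179.
Jonas beats Diego 647–33.
Lena beats Sofia 418–262.
Every option loses at least one head-to-head, so there is no Condorcet winner.

none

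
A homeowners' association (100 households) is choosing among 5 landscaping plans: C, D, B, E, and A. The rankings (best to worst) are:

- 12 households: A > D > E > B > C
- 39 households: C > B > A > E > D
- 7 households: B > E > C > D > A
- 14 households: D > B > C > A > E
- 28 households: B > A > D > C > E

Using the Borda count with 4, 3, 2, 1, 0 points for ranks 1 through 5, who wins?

B

C: 12·0 + 39·4 + 7·2 + 14·2 + 28·1 = 226
D: 12·3 + 39·0 + 7·1 + 14·4 + 28·2 = 155
B: 12·1 + 39·3 + 7·4 + 14·3 + 28·4 = 311
E: 12·2 + 39·1 + 7·3 + 14·0 + 28·0 = 84
A: 12·4 + 39·2 + 7·0 + 14·1 + 28·3 = 224
B has the highest Borda score (311).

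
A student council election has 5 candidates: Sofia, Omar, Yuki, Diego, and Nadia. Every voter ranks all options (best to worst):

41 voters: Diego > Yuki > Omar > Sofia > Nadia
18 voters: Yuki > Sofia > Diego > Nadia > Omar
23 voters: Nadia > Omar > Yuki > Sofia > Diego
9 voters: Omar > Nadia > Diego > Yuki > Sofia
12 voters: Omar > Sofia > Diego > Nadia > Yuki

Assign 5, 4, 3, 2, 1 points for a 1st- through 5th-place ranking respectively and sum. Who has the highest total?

Yuki

Sofia: 41·2 + 18·4 + 23·2 + 9·1 + 12·4 = 257
Omar: 41·3 + 18·1 + 23·4 + 9·5 + 12·5 = 338
Yuki: 41·4 + 18·5 + 23·3 + 9·2 + 12·1 = 353
Diego: 41·5 + 18·3 + 23·1 + 9·3 + 12·3 = 345
Nadia: 41·1 + 18·2 + 23·5 + 9·4 + 12·2 = 252
Yuki has the highest Borda score (353).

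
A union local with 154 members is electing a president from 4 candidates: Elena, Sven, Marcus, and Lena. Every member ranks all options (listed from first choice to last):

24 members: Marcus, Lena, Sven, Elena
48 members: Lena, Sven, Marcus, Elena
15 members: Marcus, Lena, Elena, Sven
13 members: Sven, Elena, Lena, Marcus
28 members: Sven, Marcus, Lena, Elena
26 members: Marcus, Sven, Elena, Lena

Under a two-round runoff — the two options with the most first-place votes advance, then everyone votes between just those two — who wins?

Round 1 first-place votes: Elena 0, Sven 41, Marcus 65, Lena 48.
Marcus and Lena advance.
Runoff: Marcus is preferred to Lena by 93 voters; Lena by 61.
Marcus wins the runoff.

Marcus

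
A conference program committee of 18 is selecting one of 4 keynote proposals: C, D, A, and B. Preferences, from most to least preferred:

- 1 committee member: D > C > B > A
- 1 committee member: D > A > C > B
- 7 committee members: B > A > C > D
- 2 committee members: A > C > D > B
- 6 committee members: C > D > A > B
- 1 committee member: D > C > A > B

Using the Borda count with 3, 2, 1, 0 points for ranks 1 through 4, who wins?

C: 1·2 + 1·1 + 7·1 + 2·2 + 6·3 + 1·2 = 34
D: 1·3 + 1·3 + 7·0 + 2·1 + 6·2 + 1·3 = 23
A: 1·0 + 1·2 + 7·2 + 2·3 + 6·1 + 1·1 = 29
B: 1·1 + 1·0 + 7·3 + 2·0 + 6·0 + 1·0 = 22
C has the highest Borda score (34).

C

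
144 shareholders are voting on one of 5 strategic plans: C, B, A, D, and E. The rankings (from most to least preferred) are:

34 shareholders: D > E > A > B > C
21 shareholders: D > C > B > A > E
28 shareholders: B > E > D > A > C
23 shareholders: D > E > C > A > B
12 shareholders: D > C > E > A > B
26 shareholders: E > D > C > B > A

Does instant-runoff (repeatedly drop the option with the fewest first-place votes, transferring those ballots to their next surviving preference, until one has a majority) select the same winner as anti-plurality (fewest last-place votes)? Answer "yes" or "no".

yes

Instant-runoff — R1 C 0, B 28, A 0, D 90, E 26 (D winner). Winner: D.
Anti-plurality — last-place votes: C 62, B 35, A 26, D 0, E 21. Winner: D.
The two methods agree.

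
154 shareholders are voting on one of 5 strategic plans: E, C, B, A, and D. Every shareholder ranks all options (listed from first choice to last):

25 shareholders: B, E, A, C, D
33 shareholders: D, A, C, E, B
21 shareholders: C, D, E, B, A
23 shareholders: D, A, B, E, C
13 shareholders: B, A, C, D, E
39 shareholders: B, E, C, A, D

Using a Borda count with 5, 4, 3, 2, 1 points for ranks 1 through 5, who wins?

B

E: 25·4 + 33·2 + 21·3 + 23·2 + 13·1 + 39·4 = 444
C: 25·2 + 33·3 + 21·5 + 23·1 + 13·3 + 39·3 = 433
B: 25·5 + 33·1 + 21·2 + 23·3 + 13·5 + 39·5 = 529
A: 25·3 + 33·4 + 21·1 + 23·4 + 13·4 + 39·2 = 450
D: 25·1 + 33·5 + 21·4 + 23·5 + 13·2 + 39·1 = 454
B has the highest Borda score (529).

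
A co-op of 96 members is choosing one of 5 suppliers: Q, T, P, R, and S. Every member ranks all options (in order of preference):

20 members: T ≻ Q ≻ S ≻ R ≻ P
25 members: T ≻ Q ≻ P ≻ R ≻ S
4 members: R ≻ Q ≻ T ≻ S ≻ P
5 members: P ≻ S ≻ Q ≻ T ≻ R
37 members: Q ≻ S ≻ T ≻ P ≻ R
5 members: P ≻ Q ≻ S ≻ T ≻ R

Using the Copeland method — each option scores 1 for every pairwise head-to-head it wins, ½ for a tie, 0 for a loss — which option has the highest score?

Q: beats T, P, R, and S → score 4.
T: beats P, R, and S; loses to Q → score 3.
P: beats R; loses to Q, T, and S → score 1.
R: loses to Q, T, P, and S → score 0.
S: beats P and R; loses to Q and T → score 2.
Q has the best pairwise record.

Q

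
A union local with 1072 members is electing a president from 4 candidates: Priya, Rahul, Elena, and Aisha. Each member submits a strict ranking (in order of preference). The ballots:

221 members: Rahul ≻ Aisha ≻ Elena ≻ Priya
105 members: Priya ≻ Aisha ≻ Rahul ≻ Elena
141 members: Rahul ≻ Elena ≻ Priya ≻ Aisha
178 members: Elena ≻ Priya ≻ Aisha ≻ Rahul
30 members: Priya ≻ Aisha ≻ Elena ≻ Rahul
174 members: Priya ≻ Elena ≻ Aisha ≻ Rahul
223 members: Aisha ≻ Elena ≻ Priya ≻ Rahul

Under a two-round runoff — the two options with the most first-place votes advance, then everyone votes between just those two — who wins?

Priya

Round 1 first-place votes: Priya 309, Rahul 362, Elena 178, Aisha 223.
Rahul and Priya advance.
Runoff: Rahul is preferred to Priya by 362 voters; Priya by 710.
Priya wins the runoff.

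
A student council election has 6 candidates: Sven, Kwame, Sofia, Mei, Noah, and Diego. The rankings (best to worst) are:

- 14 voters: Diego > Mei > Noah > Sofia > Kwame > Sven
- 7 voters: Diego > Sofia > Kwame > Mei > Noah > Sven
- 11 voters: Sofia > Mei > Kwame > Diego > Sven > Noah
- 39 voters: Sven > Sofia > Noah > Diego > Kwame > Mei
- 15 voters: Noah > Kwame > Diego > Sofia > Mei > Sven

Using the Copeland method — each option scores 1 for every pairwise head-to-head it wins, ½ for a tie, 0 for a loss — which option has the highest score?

Sofia

Sven: beats Noah; loses to Kwame, Sofia, Mei, and Diego → score 1.
Kwame: beats Sven and Mei; loses to Sofia, Noah, and Diego → score 2.
Sofia: beats Sven, Kwame, Mei, Noah, and Diego → score 5.
Mei: beats Sven; loses to Kwame, Sofia, Noah, and Diego → score 1.
Noah: beats Kwame, Mei, and Diego; loses to Sven and Sofia → score 3.
Diego: beats Sven, Kwame, and Mei; loses to Sofia and Noah → score 3.
Sofia has the best pairwise record.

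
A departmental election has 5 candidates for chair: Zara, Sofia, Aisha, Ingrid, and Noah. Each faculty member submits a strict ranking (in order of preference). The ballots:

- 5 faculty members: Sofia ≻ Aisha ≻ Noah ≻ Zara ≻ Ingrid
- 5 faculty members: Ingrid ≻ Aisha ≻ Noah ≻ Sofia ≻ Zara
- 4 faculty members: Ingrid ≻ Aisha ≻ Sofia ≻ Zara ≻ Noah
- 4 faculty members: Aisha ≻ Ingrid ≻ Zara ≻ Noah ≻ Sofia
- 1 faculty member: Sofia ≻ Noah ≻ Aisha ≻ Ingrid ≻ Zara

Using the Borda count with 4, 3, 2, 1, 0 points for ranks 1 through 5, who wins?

Zara: 5·1 + 5·0 + 4·1 + 4·2 + 1·0 = 17
Sofia: 5·4 + 5·1 + 4·2 + 4·0 + 1·4 = 37
Aisha: 5·3 + 5·3 + 4·3 + 4·4 + 1·2 = 60
Ingrid: 5·0 + 5·4 + 4·4 + 4·3 + 1·1 = 49
Noah: 5·2 + 5·2 + 4·0 + 4·1 + 1·3 = 27
Aisha has the highest Borda score (60).

Aisha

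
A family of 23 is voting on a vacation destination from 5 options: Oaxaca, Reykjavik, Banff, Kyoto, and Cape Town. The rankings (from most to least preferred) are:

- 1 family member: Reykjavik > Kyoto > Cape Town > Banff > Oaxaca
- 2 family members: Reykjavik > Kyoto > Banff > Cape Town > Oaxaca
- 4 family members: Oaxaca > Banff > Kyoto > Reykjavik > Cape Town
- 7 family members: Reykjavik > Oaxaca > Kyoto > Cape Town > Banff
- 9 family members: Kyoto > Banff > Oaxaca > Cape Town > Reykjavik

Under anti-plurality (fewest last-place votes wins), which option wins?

Last-place votes: Oaxaca 3, Reykjavik 9, Banff 7, Kyoto 0, Cape Town 4.
Kyoto is ranked last by the fewest voters, so Kyoto wins.

Kyoto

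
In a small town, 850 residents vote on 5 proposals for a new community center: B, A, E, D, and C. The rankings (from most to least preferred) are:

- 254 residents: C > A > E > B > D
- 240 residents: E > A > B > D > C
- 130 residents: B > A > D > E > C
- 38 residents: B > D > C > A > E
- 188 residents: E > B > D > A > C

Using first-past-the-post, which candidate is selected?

First-place votes: B 168, A 0, E 428, D 0, C 254.
E has the most first-place votes.

E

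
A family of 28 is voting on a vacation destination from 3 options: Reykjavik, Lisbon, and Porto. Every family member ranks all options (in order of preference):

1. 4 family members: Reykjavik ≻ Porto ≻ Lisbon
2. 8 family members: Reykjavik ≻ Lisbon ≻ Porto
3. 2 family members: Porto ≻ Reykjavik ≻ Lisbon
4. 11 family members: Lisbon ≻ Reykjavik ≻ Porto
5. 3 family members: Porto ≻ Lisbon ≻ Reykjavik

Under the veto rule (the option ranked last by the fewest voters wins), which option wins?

Reykjavik

Last-place votes: Reykjavik 3, Lisbon 6, Porto 19.
Reykjavik is ranked last by the fewest voters, so Reykjavik wins.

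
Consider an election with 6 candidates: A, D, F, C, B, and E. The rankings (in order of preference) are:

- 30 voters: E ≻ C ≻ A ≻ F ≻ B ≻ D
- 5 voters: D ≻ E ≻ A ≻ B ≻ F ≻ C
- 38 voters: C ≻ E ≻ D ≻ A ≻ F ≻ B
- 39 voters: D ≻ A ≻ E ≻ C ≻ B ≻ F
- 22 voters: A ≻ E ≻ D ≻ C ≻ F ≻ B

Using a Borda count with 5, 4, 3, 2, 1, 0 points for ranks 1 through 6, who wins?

E

A: 30·3 + 5·3 + 38·2 + 39·4 + 22·5 = 447
D: 30·0 + 5·5 + 38·3 + 39·5 + 22·3 = 400
F: 30·2 + 5·1 + 38·1 + 39·0 + 22·1 = 125
C: 30·4 + 5·0 + 38·5 + 39·2 + 22·2 = 432
B: 30·1 + 5·2 + 38·0 + 39·1 + 22·0 = 79
E: 30·5 + 5·4 + 38·4 + 39·3 + 22·4 = 527
E has the highest Borda score (527).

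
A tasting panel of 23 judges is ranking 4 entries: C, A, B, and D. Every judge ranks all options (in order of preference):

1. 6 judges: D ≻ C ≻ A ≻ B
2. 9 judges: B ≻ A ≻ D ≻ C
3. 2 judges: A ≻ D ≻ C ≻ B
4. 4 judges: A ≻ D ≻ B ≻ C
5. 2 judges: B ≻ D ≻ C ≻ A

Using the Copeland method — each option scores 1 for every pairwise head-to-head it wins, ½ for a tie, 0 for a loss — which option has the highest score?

A

C: loses to A, B, and D → score 0.
A: beats C, B, and D → score 3.
B: beats C; loses to A and D → score 1.
D: beats C and B; loses to A → score 2.
A has the best pairwise record.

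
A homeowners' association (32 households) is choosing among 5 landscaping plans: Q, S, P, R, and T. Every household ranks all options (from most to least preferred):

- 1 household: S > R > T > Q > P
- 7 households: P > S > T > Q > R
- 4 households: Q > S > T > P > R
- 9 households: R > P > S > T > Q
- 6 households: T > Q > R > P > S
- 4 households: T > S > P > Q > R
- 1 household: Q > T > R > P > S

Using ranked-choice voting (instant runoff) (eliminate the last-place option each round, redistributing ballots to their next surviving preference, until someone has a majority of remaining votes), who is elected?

T

Round 1: Q 5, S 1, P 7, R 9, T 10. Eliminate S.
Round 2: Q 5, P 7, R 10, T 10. Eliminate Q.
Round 3: P 7, R 10, T 15. Eliminate P.
Round 4: R 10, T 22. T has a majority.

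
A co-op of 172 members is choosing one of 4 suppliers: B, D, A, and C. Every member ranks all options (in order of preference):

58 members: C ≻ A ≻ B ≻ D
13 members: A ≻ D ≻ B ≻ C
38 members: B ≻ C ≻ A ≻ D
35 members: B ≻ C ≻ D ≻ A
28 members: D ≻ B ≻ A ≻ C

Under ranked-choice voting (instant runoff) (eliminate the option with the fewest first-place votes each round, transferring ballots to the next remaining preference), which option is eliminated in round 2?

D

Round 1: B 73, D 28, A 13, C 58. Eliminate A.
Round 2: B 73, D 41, C 58. Eliminate D.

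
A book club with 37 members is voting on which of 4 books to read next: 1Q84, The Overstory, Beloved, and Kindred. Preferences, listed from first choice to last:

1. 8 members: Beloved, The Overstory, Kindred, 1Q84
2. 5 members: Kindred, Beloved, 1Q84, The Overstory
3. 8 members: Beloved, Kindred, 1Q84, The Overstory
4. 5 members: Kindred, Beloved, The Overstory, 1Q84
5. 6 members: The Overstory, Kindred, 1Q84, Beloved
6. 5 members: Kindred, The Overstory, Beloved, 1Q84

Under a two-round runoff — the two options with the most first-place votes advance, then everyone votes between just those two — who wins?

Kindred

Round 1 first-place votes: 1Q84 0, The Overstory 6, Beloved 16, Kindred 15.
Beloved and Kindred advance.
Runoff: Beloved is preferred to Kindred by 16 voters; Kindred by 21.
Kindred wins the runoff.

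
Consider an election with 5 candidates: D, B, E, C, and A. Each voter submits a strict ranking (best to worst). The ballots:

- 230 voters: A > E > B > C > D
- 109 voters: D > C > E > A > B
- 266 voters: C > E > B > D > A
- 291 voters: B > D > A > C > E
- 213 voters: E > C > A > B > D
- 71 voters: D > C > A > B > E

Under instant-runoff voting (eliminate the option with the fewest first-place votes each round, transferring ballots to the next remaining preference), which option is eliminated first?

D

Round 1: D 180, B 291, E 213, C 266, A 230. Eliminate D.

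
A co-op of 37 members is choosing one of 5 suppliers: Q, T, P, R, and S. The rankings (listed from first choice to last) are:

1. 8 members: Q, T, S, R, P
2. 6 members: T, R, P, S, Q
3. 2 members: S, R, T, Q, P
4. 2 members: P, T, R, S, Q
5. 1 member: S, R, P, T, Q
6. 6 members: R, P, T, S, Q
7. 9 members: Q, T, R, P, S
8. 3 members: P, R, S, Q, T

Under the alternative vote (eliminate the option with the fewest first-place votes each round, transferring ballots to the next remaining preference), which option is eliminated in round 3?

Round 1: Q 17, T 6, P 5, R 6, S 3. Eliminate S.
Round 2: Q 17, T 6, P 5, R 9. Eliminate P.
Round 3: Q 17, T 8, R 12. Eliminate T.

T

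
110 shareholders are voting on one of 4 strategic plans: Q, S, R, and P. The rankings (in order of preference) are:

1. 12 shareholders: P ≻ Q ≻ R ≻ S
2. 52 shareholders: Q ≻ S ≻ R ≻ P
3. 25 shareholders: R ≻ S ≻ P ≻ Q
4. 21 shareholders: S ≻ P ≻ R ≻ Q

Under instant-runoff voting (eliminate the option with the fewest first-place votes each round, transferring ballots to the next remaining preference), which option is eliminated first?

Round 1: Q 52, S 21, R 25, P 12. Eliminate P.

P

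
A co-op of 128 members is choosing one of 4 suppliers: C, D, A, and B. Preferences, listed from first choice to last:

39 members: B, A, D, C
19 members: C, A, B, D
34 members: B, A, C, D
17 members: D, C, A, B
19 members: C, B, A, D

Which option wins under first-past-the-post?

B

First-place votes: C 38, D 17, A 0, B 73.
B has the most first-place votes.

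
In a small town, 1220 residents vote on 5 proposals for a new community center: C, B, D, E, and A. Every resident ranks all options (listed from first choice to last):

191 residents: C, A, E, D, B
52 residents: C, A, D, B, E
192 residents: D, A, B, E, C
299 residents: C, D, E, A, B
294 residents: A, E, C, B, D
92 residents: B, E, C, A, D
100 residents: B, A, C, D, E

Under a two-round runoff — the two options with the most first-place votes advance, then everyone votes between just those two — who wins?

Round 1 first-place votes: C 542, B 192, D 192, E 0, A 294.
C and A advance.
Runoff: C is preferred to A by 634 voters; A by 586.
C wins the runoff.

C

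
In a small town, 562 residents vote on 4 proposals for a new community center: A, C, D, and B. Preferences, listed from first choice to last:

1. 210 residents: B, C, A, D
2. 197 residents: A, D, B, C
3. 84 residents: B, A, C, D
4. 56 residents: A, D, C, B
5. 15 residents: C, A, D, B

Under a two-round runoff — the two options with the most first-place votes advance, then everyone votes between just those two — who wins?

Round 1 first-place votes: A 253, C 15, D 0, B 294.
B and A advance.
Runoff: B is preferred to A by 294 voters; A by 268.
B wins the runoff.

B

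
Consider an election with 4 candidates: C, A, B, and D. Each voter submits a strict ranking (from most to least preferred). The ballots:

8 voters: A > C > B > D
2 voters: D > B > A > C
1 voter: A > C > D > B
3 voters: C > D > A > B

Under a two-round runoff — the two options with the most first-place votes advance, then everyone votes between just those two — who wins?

A

Round 1 first-place votes: C 3, A 9, B 0, D 2.
A and C advance.
Runoff: A is preferred to C by 11 voters; C by 3.
A wins the runoff.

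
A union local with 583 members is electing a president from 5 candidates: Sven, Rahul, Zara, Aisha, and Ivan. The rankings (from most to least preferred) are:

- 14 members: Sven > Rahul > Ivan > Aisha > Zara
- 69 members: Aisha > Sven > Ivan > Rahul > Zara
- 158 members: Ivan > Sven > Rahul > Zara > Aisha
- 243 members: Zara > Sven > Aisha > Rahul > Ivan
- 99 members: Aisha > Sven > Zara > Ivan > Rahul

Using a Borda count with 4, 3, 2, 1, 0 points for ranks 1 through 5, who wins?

Sven: 14·4 + 69·3 + 158·3 + 243·3 + 99·3 = 1763
Rahul: 14·3 + 69·1 + 158·2 + 243·1 + 99·0 = 670
Zara: 14·0 + 69·0 + 158·1 + 243·4 + 99·2 = 1328
Aisha: 14·1 + 69·4 + 158·0 + 243·2 + 99·4 = 1172
Ivan: 14·2 + 69·2 + 158·4 + 243·0 + 99·1 = 897
Sven has the highest Borda score (1763).

Sven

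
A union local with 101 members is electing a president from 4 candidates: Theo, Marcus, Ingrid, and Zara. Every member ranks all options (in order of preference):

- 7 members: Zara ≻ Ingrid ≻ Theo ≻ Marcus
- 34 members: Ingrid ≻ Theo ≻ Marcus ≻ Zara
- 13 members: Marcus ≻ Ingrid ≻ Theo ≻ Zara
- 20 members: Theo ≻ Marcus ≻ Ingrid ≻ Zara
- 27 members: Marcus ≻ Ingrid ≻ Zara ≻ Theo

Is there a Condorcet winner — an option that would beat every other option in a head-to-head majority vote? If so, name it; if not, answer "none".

none

Checking pairwise contests:
Ingrid beats Theo 81–20.
Theo beats Marcus 61–40.
Marcus beats Ingrid 60–41.
Theo beats Zara 67–34.
Every option loses at least one head-to-head, so there is no Condorcet winner.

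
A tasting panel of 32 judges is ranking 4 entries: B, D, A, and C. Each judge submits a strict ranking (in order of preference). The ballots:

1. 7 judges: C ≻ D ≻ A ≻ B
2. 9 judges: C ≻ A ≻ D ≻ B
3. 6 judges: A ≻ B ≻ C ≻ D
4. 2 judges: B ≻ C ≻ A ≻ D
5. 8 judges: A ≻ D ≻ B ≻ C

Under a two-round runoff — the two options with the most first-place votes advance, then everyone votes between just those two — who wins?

Round 1 first-place votes: B 2, D 0, A 14, C 16.
C and A advance.
Runoff: C is preferred to A by 18 voters; A by 14.
C wins the runoff.

C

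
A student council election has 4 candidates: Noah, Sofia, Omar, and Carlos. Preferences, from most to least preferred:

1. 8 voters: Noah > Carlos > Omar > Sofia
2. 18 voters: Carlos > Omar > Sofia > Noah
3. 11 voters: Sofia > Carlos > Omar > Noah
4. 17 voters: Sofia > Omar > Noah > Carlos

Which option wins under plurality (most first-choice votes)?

First-place votes: Noah 8, Sofia 28, Omar 0, Carlos 18.
Sofia has the most first-place votes.

Sofia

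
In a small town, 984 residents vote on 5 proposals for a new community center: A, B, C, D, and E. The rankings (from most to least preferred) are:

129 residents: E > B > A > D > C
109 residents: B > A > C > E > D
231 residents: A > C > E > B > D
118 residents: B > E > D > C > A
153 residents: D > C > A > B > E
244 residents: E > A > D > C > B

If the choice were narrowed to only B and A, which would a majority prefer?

A

Voters preferring B to A: 356; preferring A to B: 628.
A wins the head-to-head.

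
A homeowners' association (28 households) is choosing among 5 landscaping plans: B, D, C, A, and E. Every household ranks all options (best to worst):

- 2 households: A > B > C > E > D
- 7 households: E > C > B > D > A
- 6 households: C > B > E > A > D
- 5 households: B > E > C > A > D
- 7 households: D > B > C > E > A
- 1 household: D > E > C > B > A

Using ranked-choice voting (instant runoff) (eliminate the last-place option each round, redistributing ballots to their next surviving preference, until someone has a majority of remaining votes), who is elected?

B

Round 1: B 5, D 8, C 6, A 2, E 7. Eliminate A.
Round 2: B 7, D 8, C 6, E 7. Eliminate C.
Round 3: B 13, D 8, E 7. Eliminate E.
Round 4: B 20, D 8. B has a majority.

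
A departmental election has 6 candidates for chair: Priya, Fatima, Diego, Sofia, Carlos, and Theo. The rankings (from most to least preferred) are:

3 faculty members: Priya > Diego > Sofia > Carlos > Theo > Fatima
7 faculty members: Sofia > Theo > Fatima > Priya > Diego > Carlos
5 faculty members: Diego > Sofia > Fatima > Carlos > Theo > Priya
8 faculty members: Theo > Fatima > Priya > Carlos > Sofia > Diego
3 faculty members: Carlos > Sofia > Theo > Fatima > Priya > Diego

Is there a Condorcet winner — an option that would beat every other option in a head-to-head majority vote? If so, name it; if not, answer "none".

Sofia

Sofia vs Priya: 15–11 for Sofia.
Sofia vs Fatima: 18–8 for Sofia.
Sofia vs Diego: 18–8 for Sofia.
Sofia vs Carlos: 15–11 for Sofia.
Sofia vs Theo: 18–8 for Sofia.
Sofia beats every other option head-to-head.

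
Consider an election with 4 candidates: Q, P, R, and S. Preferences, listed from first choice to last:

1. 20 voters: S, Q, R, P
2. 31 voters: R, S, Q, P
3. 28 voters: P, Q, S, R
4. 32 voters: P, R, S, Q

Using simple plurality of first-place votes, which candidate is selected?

P

First-place votes: Q 0, P 60, R 31, S 20.
P has the most first-place votes.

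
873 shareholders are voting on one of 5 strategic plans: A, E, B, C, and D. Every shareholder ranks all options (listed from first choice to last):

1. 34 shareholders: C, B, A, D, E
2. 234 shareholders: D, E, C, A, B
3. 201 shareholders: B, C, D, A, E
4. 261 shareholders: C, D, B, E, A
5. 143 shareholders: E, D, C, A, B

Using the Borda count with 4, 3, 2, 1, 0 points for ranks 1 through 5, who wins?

D

A: 34·2 + 234·1 + 201·1 + 261·0 + 143·1 = 646
E: 34·0 + 234·3 + 201·0 + 261·1 + 143·4 = 1535
B: 34·3 + 234·0 + 201·4 + 261·2 + 143·0 = 1428
C: 34·4 + 234·2 + 201·3 + 261·4 + 143·2 = 2537
D: 34·1 + 234·4 + 201·2 + 261·3 + 143·3 = 2584
D has the highest Borda score (2584).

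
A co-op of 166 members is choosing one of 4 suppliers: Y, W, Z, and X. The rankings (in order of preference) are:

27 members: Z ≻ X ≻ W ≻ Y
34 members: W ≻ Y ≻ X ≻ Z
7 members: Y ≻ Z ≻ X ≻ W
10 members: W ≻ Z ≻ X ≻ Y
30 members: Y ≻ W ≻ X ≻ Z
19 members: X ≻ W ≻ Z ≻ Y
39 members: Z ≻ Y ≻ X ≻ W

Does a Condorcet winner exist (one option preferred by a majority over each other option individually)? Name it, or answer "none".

none

Checking pairwise contests:
W beats Y 90–76.
X beats W 92–74.
W beats Z 93–73.
Y beats X 110–56.
Every option loses at least one head-to-head, so there is no Condorcet winner.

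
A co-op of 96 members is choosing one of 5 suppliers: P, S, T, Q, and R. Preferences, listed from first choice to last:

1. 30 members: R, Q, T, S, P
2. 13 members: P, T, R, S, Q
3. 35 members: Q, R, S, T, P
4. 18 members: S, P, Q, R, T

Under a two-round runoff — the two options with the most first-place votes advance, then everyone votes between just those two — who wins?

Round 1 first-place votes: P 13, S 18, T 0, Q 35, R 30.
Q and R advance.
Runoff: Q is preferred to R by 53 voters; R by 43.
Q wins the runoff.

Q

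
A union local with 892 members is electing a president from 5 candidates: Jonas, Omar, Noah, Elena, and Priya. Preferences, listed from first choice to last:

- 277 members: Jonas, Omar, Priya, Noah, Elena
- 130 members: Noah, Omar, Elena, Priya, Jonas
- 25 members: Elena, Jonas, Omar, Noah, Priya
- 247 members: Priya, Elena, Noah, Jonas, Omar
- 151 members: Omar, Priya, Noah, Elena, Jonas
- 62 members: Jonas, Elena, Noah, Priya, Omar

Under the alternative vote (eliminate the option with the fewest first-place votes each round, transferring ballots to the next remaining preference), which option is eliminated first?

Elena

Round 1: Jonas 339, Omar 151, Noah 130, Elena 25, Priya 247. Eliminate Elena.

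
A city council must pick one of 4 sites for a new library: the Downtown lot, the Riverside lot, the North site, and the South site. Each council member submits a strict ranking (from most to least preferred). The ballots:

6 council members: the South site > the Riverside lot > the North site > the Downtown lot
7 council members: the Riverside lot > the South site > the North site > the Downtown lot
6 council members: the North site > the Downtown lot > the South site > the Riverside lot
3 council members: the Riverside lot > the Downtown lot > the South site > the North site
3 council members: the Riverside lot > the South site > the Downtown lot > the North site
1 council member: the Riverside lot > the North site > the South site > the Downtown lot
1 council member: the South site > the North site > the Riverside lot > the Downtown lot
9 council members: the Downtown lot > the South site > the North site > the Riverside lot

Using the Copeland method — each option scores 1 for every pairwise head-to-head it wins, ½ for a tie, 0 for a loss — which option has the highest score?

the South site

the Downtown lot: ties the South site; loses to the Riverside lot and the North site → score 0.5.
the Riverside lot: beats the Downtown lot and the North site; loses to the South site → score 2.
the North site: beats the Downtown lot; loses to the Riverside lot and the South site → score 1.
the South site: beats the Riverside lot and the North site; ties the Downtown lot → score 2.5.
the South site has the best pairwise record.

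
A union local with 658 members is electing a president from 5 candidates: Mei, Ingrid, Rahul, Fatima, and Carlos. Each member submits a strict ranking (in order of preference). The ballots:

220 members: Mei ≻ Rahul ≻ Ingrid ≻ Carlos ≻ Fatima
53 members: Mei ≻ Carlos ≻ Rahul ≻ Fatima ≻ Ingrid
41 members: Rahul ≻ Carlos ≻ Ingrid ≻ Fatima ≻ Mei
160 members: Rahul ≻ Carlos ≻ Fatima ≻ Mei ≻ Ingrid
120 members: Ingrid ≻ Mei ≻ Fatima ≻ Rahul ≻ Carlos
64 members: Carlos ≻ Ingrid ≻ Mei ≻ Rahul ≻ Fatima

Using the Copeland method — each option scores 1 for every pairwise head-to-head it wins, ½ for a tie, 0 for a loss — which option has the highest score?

Mei: beats Ingrid, Rahul, Fatima, and Carlos → score 4.
Ingrid: beats Fatima and Carlos; loses to Mei and Rahul → score 2.
Rahul: beats Ingrid, Fatima, and Carlos; loses to Mei → score 3.
Fatima: loses to Mei, Ingrid, Rahul, and Carlos → score 0.
Carlos: beats Fatima; loses to Mei, Ingrid, and Rahul → score 1.
Mei has the best pairwise record.

Mei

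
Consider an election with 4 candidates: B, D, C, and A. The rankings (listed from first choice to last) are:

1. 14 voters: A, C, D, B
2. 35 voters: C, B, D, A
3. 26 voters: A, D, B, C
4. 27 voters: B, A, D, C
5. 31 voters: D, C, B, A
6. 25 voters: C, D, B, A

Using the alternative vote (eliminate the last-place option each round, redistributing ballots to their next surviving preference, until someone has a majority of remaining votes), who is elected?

Round 1: B 27, D 31, C 60, A 40. Eliminate B.
Round 2: D 31, C 60, A 67. Eliminate D.
Round 3: C 91, A 67. C has a majority.

C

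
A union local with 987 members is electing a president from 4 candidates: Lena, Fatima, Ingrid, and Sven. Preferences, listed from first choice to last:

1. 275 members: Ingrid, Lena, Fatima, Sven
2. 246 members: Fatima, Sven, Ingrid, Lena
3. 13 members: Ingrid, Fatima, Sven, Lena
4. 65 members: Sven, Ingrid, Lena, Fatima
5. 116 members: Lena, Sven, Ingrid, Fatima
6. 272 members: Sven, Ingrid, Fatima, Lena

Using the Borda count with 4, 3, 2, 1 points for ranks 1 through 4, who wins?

Lena: 275·3 + 246·1 + 13·1 + 65·2 + 116·4 + 272·1 = 1950
Fatima: 275·2 + 246·4 + 13·3 + 65·1 + 116·1 + 272·2 = 2298
Ingrid: 275·4 + 246·2 + 13·4 + 65·3 + 116·2 + 272·3 = 2887
Sven: 275·1 + 246·3 + 13·2 + 65·4 + 116·3 + 272·4 = 2735
Ingrid has the highest Borda score (2887).

Ingrid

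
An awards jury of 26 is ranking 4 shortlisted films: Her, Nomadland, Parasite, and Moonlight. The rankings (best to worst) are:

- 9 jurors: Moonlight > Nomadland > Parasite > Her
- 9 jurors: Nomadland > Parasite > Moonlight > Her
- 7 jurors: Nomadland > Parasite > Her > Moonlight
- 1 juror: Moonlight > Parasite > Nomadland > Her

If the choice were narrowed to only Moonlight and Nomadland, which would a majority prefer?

Voters preferring Moonlight to Nomadland: 10; preferring Nomadland to Moonlight: 16.
Nomadland wins the head-to-head.

Nomadland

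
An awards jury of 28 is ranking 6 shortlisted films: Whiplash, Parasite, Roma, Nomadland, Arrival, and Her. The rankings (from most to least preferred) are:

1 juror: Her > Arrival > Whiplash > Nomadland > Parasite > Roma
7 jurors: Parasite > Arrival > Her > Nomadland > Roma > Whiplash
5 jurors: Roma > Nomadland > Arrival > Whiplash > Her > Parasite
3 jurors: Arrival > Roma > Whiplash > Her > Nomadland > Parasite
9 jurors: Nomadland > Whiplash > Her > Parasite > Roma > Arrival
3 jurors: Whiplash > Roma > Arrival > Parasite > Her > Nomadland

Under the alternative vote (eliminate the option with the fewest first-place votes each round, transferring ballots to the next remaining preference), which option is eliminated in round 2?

Round 1: Whiplash 3, Parasite 7, Roma 5, Nomadland 9, Arrival 3, Her 1. Eliminate Her.
Round 2: Whiplash 3, Parasite 7, Roma 5, Nomadland 9, Arrival 4. Eliminate Whiplash.

Whiplash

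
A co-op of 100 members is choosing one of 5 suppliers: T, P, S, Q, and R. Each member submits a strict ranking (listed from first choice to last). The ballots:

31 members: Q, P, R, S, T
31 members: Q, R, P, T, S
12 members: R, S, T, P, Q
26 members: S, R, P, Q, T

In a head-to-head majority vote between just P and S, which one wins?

Voters preferring P to S: 62; preferring S to P: 38.
P wins the head-to-head.

P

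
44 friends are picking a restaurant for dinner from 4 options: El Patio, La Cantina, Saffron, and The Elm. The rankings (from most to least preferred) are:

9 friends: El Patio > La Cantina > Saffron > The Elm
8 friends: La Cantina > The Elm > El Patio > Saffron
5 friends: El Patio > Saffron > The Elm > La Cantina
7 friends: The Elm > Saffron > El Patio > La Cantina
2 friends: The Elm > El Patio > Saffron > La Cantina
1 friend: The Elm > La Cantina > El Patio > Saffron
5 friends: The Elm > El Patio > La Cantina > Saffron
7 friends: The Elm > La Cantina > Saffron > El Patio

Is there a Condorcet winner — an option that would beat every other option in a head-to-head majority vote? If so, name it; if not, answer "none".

The Elm

The Elm vs El Patio: 30–14 for The Elm.
The Elm vs La Cantina: 27–17 for The Elm.
The Elm vs Saffron: 30–14 for The Elm.
The Elm beats every other option head-to-head.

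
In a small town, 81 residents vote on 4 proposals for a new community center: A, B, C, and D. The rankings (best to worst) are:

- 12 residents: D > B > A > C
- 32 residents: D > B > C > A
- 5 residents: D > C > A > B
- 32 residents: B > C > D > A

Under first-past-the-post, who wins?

D

First-place votes: A 0, B 32, C 0, D 49.
D has the most first-place votes.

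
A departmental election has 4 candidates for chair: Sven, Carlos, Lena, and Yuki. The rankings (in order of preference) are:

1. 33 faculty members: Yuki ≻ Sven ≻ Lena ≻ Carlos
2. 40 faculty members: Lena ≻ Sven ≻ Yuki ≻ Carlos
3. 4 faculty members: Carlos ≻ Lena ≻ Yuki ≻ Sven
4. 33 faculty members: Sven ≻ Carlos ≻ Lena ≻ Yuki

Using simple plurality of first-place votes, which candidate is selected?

Lena

First-place votes: Sven 33, Carlos 4, Lena 40, Yuki 33.
Lena has the most first-place votes.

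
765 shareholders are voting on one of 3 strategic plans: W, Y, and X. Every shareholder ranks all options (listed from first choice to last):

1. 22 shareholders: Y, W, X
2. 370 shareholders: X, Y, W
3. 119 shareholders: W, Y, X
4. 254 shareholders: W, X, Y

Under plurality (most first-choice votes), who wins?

W

First-place votes: W 373, Y 22, X 370.
W has the most first-place votes.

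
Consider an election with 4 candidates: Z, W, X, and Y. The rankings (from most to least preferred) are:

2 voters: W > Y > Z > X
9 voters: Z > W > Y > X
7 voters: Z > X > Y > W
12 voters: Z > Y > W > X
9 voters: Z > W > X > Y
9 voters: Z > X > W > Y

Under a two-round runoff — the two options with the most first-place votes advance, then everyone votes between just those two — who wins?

Z

Round 1 first-place votes: Z 46, W 2, X 0, Y 0.
Z and W advance.
Runoff: Z is preferred to W by 46 voters; W by 2.
Z wins the runoff.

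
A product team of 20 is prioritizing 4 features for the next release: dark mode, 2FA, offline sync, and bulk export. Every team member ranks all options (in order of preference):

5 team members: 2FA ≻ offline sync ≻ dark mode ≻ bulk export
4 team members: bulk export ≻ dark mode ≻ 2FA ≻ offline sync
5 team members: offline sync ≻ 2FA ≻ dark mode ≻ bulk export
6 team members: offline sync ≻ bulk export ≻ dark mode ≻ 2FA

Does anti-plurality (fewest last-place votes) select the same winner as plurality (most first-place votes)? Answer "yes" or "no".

Anti-plurality — last-place votes: dark mode 0, 2FA 6, offline sync 4, bulk export 10. Winner: dark mode.
Plurality — first-place votes: dark mode 0, 2FA 5, offline sync 11, bulk export 4. Winner: offline sync.
The two methods disagree.

no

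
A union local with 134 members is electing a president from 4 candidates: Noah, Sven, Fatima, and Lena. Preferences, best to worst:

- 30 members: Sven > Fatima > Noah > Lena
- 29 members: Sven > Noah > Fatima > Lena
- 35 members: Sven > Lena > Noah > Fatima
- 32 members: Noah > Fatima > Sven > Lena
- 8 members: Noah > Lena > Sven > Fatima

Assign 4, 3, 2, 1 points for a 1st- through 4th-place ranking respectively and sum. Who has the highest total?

Sven

Noah: 30·2 + 29·3 + 35·2 + 32·4 + 8·4 = 377
Sven: 30·4 + 29·4 + 35·4 + 32·2 + 8·2 = 456
Fatima: 30·3 + 29·2 + 35·1 + 32·3 + 8·1 = 287
Lena: 30·1 + 29·1 + 35·3 + 32·1 + 8·3 = 220
Sven has the highest Borda score (456).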